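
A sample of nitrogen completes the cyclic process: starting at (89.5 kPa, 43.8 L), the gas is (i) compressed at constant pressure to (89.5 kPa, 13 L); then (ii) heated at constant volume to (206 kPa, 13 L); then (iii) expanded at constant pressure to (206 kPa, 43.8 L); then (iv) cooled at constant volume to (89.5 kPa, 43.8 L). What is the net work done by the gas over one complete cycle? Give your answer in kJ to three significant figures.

Constant-volume legs do no work.
W(i) = (89.5)(13 − 43.8) = -2757 J; W(iii) = (206)(43.8 − 13) = 6345 J.
W_net = -2757 + 6345 = 3588 J (the clockwise enclosed area).

W_net ≈ 3.59 kJ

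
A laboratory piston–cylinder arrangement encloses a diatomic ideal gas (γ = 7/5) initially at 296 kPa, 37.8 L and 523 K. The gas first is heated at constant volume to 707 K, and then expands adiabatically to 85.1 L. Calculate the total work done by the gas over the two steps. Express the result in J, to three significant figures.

W_total ≈ 10500 J

Step 1 (isochoric): W = 0 (constant volume).
After step 1: P = 400.1 kPa (V unchanged).
Step 2 (adiabatic): W = (P₁V₁ − P₂V₂)/(γ−1) = (15125 − 10933)/0.4 = 10481 J.
W_total = 0 + 10481 = 10481 J.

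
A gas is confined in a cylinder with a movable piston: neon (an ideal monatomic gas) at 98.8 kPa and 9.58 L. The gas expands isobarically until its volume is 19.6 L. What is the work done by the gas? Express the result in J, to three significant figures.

Isobaric: W = P ΔV.
W = (98.8 kPa)(19.6 − 9.58 L) = (98.8)(10.02) = 990 J.

W ≈ 990 J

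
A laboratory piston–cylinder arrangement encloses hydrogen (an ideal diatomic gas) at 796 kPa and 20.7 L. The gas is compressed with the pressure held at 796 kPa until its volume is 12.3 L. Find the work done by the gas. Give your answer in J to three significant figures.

Isobaric: W = P ΔV.
W = (796 kPa)(12.3 − 20.7 L) = (796)(-8.4) = -6686 J.

W ≈ -6690 J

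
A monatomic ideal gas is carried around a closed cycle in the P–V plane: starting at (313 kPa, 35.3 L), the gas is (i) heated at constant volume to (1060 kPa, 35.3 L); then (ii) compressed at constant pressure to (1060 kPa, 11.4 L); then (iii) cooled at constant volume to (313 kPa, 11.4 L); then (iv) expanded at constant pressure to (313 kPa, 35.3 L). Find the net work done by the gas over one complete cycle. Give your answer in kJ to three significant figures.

W_net ≈ -17.9 kJ

Constant-volume legs do no work.
W(ii) = (1060)(11.4 − 35.3) = -25334 J; W(iv) = (313)(35.3 − 11.4) = 7481 J.
W_net = -25334 + 7481 = -17853 J (the counter-clockwise enclosed area).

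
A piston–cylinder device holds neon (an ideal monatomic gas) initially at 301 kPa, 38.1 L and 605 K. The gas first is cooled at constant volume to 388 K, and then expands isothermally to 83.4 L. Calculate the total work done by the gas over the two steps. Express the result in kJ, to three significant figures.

W_total ≈ 5.76 kJ

Step 1 (isochoric): W = 0 (constant volume).
After step 1: P = 193 kPa (V unchanged).
Step 2 (isothermal): W = P₁V₁ ln(V₂/V₁) = (7355) ln(83.4/38.1) = 5762 J.
W_total = 0 + 5762 = 5762 J.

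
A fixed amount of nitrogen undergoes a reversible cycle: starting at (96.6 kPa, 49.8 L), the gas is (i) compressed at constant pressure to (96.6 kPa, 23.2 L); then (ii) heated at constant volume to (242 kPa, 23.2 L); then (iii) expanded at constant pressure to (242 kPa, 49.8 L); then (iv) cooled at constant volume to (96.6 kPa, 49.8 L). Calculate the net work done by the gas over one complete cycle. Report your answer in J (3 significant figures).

W_net ≈ 3870 J

Constant-volume legs do no work.
W(i) = (96.6)(23.2 − 49.8) = -2570 J; W(iii) = (242)(49.8 − 23.2) = 6437 J.
W_net = -2570 + 6437 = 3868 J (the clockwise enclosed area).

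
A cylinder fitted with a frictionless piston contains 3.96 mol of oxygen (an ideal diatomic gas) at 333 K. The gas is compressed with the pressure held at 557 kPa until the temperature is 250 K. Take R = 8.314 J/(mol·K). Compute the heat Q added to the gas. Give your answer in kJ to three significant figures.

Q ≈ -9.56 kJ

Isobaric: W = nRΔT = (3.96)(8.314)(-83) = -2733 J.
ΔU = nCᵥΔT with Cᵥ = 5R/2: ΔU = (3.96)(20.79)(-83) = -6832 J.
Q = ΔU + W = -6832 − 2733 = -9564 J.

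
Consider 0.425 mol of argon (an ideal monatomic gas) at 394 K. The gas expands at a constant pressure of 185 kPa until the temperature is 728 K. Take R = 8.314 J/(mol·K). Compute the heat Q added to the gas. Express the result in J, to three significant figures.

Q ≈ 2950 J

Isobaric: W = nRΔT = (0.425)(8.314)(334) = 1180 J.
ΔU = nCᵥΔT with Cᵥ = 3R/2: ΔU = (0.425)(12.47)(334) = 1770 J.
Q = ΔU + W = 1770 + 1180 = 2950 J.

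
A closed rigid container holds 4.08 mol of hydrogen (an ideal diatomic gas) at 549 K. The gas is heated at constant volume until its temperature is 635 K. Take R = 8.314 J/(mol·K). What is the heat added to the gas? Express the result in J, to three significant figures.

Constant volume ⇒ W = 0, so Q = ΔU = nCᵥΔT with Cᵥ = 5R/2 = 20.79 J/(mol·K).
ΔU = (4.08)(20.79)(635 − 549) = 7293 J.

Q ≈ 7290 J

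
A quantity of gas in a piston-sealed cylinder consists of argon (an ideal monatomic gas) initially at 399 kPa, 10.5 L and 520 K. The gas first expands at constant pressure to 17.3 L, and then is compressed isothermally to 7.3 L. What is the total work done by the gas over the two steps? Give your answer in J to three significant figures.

W_total ≈ -3240 J

Step 1 (isobaric): W = PΔV = (399 kPa)(17.3 − 10.5 L) = 2713 J.
After step 1: P = 399 kPa, V = 17.3 L, T = 856.8 K.
Step 2 (isothermal): W = P₁V₁ ln(V₂/V₁) = (6903) ln(7.3/17.3) = -5956 J.
W_total = 2713 − 5956 = -3243 J.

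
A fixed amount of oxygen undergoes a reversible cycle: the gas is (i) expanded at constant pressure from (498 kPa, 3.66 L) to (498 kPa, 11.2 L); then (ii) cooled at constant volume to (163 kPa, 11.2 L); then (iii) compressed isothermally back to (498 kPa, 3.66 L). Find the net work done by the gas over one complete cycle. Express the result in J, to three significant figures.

Leg (i): W = PΔV = (498)(11.2 − 3.66) = 3755 J.
Leg (ii): W = 0.
Leg (iii): W = PᵢVᵢ ln(V_f/Vᵢ) = (1826) ln(3.66/11.2) = -2042 J.
W_net = 3755 − 2042 = 1713 J.

W_net ≈ 1710 J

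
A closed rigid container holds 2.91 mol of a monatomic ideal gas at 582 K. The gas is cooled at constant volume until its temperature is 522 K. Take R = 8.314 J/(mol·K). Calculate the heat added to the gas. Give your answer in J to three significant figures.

Constant volume ⇒ W = 0, so Q = ΔU = nCᵥΔT with Cᵥ = 3R/2 = 12.47 J/(mol·K).
ΔU = (2.91)(12.47)(522 − 582) = -2177 J.

Q ≈ -2180 J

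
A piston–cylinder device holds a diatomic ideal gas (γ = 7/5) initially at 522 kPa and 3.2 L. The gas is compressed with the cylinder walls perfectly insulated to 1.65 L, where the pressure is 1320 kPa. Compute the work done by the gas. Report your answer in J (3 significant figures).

W ≈ -1270 J

Adiabatic: W = (P₁V₁ − P₂V₂)/(γ − 1) with γ = 7/5.
P₁V₁ = 1670 J, P₂V₂ = 2178 J.
W = (1670 − 2178) / 0.4 = -1269 J.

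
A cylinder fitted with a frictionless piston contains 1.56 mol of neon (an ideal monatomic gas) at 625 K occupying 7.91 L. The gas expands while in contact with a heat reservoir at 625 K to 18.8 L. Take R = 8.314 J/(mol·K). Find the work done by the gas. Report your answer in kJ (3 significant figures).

Isothermal: W = nRT ln(V₂/V₁).
W = (1.56)(8.314)(625) × ln(18.8/7.91)
  = 8106 × 0.8657
W_by_gas = 7018 J.

W ≈ 7.02 kJ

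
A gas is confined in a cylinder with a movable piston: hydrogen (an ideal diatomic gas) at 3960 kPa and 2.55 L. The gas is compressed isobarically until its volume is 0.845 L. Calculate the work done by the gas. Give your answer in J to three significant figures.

Isobaric: W = P ΔV.
W = (3960 kPa)(0.845 − 2.55 L) = (3960)(-1.705) = -6752 J.

W ≈ -6750 J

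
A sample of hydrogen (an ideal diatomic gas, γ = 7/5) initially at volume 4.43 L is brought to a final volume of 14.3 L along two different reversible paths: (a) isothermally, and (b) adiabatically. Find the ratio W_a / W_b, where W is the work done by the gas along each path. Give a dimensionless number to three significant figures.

Path (a) isothermal: W = P₁V₁ ln(V₂/V₁) → W_a/(P₁V₁) = 1.172.
Path (b) adiabatic: W = P₁V₁(1 − (V₁/V₂)^(γ−1))/(γ−1) → W_b/(P₁V₁) = 0.9355.
W_a / W_b = 1.172 / 0.9355 = 1.253.

W_a / W_b ≈ 1.25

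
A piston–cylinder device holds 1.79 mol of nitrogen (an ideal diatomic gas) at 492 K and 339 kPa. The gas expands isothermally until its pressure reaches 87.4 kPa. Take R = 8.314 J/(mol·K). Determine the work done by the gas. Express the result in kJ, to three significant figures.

Isothermal process: W = nRT ln(V₂/V₁) = nRT ln(P₁/P₂).
W = (1.79)(8.314)(492) × ln(339/87.4)
  = 7322 × ln(3.879) = 7322 × 1.356
W_by_gas = 9925 J.

W ≈ 9.92 kJ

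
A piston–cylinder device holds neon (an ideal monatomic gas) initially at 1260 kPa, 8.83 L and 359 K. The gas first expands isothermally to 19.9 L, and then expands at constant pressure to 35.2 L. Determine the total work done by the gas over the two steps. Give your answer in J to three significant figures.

W_total ≈ 17600 J

Step 1 (isothermal): W = P₁V₁ ln(V₂/V₁) = (11126) ln(19.9/8.83) = 9040 J.
After step 1: P = 559.1 kPa, V = 19.9 L, T = 359 K.
Step 2 (isobaric): W = PΔV = (559.1 kPa)(35.2 − 19.9 L) = 8554 J.
W_total = 9040 + 8554 = 17594 J.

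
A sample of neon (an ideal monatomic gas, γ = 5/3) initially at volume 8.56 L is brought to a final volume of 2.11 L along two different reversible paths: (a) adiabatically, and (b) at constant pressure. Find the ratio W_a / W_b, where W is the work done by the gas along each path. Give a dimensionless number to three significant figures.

W_a / W_b ≈ 3.07

Path (a) adiabatic: W = P₁V₁(1 − (V₁/V₂)^(γ−1))/(γ−1) → W_a/(P₁V₁) = -2.316.
Path (b) isobaric: W = P₁(V₂ − V₁) → W_b/(P₁V₁) = -0.7535.
W_a / W_b = -2.316 / -0.7535 = 3.073.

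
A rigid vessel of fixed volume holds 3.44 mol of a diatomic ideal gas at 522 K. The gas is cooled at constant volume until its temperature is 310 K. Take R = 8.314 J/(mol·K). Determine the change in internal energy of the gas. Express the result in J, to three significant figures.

ΔU ≈ -15200 J

Constant volume ⇒ W = 0, so Q = ΔU = nCᵥΔT with Cᵥ = 5R/2 = 20.79 J/(mol·K).
ΔU = (3.44)(20.79)(310 − 522) = -15158 J.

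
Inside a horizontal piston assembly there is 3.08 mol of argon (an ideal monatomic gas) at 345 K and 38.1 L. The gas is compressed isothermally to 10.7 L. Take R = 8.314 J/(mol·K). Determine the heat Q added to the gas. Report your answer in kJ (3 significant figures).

Q ≈ -11.2 kJ

Isothermal ⇒ ΔU = 0, so Q = W = nRT ln(V₂/V₁).
Q = (3.08)(8.314)(345) ln(10.7/38.1) = 8834 × -1.27 = -11219 J.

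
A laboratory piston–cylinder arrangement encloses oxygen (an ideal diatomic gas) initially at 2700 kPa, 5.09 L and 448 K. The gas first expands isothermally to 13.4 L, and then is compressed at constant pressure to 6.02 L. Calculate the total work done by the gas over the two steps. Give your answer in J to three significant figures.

Step 1 (isothermal): W = P₁V₁ ln(V₂/V₁) = (13743) ln(13.4/5.09) = 13303 J.
After step 1: P = 1026 kPa, V = 13.4 L, T = 448 K.
Step 2 (isobaric): W = PΔV = (1026 kPa)(6.02 − 13.4 L) = -7569 J.
W_total = 13303 − 7569 = 5734 J.

W_total ≈ 5730 J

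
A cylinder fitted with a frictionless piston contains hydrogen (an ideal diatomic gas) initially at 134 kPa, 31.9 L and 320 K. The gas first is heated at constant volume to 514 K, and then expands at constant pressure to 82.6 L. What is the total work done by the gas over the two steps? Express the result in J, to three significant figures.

Step 1 (isochoric): W = 0 (constant volume).
After step 1: P = 215.2 kPa (V unchanged).
Step 2 (isobaric): W = PΔV = (215.2 kPa)(82.6 − 31.9 L) = 10913 J.
W_total = 0 + 10913 = 10913 J.

W_total ≈ 10900 J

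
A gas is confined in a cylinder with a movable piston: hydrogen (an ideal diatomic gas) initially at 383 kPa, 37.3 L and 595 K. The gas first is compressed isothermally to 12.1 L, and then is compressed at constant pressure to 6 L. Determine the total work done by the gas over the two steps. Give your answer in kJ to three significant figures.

Step 1 (isothermal): W = P₁V₁ ln(V₂/V₁) = (14286) ln(12.1/37.3) = -16083 J.
After step 1: P = 1181 kPa, V = 12.1 L, T = 595 K.
Step 2 (isobaric): W = PΔV = (1181 kPa)(6 − 12.1 L) = -7202 J.
W_total = -16083 − 7202 = -23285 J.

W_total ≈ -23.3 kJ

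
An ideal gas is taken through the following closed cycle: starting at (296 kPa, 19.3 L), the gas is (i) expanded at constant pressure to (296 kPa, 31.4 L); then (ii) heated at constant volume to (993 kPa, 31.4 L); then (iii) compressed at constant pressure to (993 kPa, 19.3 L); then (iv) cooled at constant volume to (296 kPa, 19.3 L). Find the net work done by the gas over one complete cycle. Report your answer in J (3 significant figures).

W_net ≈ -8430 J

Constant-volume legs do no work.
W(i) = (296)(31.4 − 19.3) = 3582 J; W(iii) = (993)(19.3 − 31.4) = -12015 J.
W_net = 3582 − 12015 = -8434 J (the counter-clockwise enclosed area).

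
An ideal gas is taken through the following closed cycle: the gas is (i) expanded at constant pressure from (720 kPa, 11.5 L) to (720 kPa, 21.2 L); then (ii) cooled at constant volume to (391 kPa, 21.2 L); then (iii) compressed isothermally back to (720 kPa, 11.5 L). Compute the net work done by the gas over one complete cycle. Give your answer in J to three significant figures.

W_net ≈ 1910 J

Leg (i): W = PΔV = (720)(21.2 − 11.5) = 6984 J.
Leg (ii): W = 0.
Leg (iii): W = PᵢVᵢ ln(V_f/Vᵢ) = (8289) ln(11.5/21.2) = -5070 J.
W_net = 6984 − 5070 = 1914 J.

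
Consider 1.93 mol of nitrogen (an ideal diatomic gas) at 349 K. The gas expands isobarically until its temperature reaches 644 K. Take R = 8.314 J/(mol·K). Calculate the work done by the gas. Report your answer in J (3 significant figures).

Isobaric: W = P ΔV = nR ΔT.
W = (1.93)(8.314)(644 − 349) = 4734 J.

W ≈ 4730 J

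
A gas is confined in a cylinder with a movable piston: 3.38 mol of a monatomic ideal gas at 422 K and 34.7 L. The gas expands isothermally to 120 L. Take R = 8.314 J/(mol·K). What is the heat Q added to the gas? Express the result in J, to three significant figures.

Isothermal ⇒ ΔU = 0, so Q = W = nRT ln(V₂/V₁).
Q = (3.38)(8.314)(422) ln(120/34.7) = 11859 × 1.241 = 14714 J.

Q ≈ 14700 J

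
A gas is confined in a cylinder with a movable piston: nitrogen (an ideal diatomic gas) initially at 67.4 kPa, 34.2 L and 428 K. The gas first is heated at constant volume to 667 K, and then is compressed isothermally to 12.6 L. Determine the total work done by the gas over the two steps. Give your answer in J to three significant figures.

Step 1 (isochoric): W = 0 (constant volume).
After step 1: P = 105 kPa (V unchanged).
Step 2 (isothermal): W = P₁V₁ ln(V₂/V₁) = (3592) ln(12.6/34.2) = -3587 J.
W_total = 0 − 3587 = -3587 J.

W_total ≈ -3590 J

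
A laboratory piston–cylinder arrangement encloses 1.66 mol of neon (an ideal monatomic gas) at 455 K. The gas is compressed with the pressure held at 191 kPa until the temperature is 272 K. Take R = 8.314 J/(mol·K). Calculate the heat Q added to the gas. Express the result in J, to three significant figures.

Q ≈ -6310 J

Isobaric: W = nRΔT = (1.66)(8.314)(-183) = -2526 J.
ΔU = nCᵥΔT with Cᵥ = 3R/2: ΔU = (1.66)(12.47)(-183) = -3788 J.
Q = ΔU + W = -3788 − 2526 = -6314 J.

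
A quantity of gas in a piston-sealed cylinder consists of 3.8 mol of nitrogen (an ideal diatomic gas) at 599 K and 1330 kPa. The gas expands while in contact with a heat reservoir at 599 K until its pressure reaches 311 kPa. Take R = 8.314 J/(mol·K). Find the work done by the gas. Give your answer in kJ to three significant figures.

Isothermal process: W = nRT ln(V₂/V₁) = nRT ln(P₁/P₂).
W = (3.8)(8.314)(599) × ln(1330/311)
  = 18924 × ln(4.277) = 18924 × 1.453
W_by_gas = 27500 J.

W ≈ 27.5 kJ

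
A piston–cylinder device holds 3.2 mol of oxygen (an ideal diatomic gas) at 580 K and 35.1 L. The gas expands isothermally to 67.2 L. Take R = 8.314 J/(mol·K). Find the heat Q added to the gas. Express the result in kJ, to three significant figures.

Isothermal ⇒ ΔU = 0, so Q = W = nRT ln(V₂/V₁).
Q = (3.2)(8.314)(580) ln(67.2/35.1) = 15431 × 0.6495 = 10022 J.

Q ≈ 10.0 kJ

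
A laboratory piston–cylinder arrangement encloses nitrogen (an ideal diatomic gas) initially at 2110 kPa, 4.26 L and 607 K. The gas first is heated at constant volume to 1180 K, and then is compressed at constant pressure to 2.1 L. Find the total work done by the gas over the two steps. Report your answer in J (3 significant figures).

W_total ≈ -8860 J

Step 1 (isochoric): W = 0 (constant volume).
After step 1: P = 4102 kPa (V unchanged).
Step 2 (isobaric): W = PΔV = (4102 kPa)(2.1 − 4.26 L) = -8860 J.
W_total = 0 − 8860 = -8860 J.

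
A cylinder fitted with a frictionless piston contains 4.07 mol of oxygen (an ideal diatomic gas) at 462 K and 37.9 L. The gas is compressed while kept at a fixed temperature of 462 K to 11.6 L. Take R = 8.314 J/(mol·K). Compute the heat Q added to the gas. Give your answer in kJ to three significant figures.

Isothermal ⇒ ΔU = 0, so Q = W = nRT ln(V₂/V₁).
Q = (4.07)(8.314)(462) ln(11.6/37.9) = 15633 × -1.184 = -18509 J.

Q ≈ -18.5 kJ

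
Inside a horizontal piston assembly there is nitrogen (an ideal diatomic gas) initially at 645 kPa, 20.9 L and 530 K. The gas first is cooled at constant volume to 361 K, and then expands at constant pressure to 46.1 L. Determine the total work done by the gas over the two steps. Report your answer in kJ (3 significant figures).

Step 1 (isochoric): W = 0 (constant volume).
After step 1: P = 439.3 kPa (V unchanged).
Step 2 (isobaric): W = PΔV = (439.3 kPa)(46.1 − 20.9 L) = 11071 J.
W_total = 0 + 11071 = 11071 J.

W_total ≈ 11.1 kJ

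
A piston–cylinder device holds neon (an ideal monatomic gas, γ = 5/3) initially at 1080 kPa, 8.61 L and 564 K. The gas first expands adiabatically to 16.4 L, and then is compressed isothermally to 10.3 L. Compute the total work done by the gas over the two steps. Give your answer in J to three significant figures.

W_total ≈ 2060 J

Step 1 (adiabatic): W = (P₁V₁ − P₂V₂)/(γ−1) = (9299 − 6052)/0.667 = 4871 J.
After step 1: P = 369 kPa, V = 16.4 L, T = 367 K.
Step 2 (isothermal): W = P₁V₁ ln(V₂/V₁) = (6052) ln(10.3/16.4) = -2815 J.
W_total = 4871 − 2815 = 2056 J.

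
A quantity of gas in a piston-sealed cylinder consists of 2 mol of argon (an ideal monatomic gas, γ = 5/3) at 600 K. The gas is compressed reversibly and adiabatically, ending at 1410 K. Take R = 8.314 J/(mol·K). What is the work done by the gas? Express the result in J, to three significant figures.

Adiabatic ⇒ Q = 0, so W_by = −ΔU = nCᵥ(T₁ − T₂).
Cᵥ = 3R/2 = 12.47 J/(mol·K).
W = (2)(12.47)(600 − 1410) = -20203 J.

W ≈ -20200 J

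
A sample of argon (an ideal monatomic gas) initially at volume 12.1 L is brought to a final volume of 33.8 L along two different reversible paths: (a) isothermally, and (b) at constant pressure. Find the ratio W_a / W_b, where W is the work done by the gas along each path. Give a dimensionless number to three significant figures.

Path (a) isothermal: W = P₁V₁ ln(V₂/V₁) → W_a/(P₁V₁) = 1.027.
Path (b) isobaric: W = P₁(V₂ − V₁) → W_b/(P₁V₁) = 1.793.
W_a / W_b = 1.027 / 1.793 = 0.5728.

W_a / W_b ≈ 0.573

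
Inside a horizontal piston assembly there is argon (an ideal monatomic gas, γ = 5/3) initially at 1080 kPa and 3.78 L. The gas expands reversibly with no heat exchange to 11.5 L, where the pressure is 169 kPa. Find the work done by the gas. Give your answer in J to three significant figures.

W ≈ 3210 J

Adiabatic: W = (P₁V₁ − P₂V₂)/(γ − 1) with γ = 5/3.
P₁V₁ = 4082 J, P₂V₂ = 1944 J.
W = (4082 − 1944) / 0.6667 = 3208 J.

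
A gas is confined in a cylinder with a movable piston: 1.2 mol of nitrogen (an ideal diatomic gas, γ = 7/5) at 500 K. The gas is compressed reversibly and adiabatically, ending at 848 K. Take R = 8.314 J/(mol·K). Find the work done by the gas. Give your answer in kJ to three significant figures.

Adiabatic ⇒ Q = 0, so W_by = −ΔU = nCᵥ(T₁ − T₂).
Cᵥ = 5R/2 = 20.79 J/(mol·K).
W = (1.2)(20.79)(500 − 848) = -8680 J.

W ≈ -8.68 kJ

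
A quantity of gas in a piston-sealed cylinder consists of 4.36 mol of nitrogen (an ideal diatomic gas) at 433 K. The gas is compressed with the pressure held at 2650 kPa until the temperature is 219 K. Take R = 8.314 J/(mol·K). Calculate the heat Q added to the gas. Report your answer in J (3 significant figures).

Isobaric: W = nRΔT = (4.36)(8.314)(-214) = -7757 J.
ΔU = nCᵥΔT with Cᵥ = 5R/2: ΔU = (4.36)(20.79)(-214) = -19393 J.
Q = ΔU + W = -19393 − 7757 = -27151 J.

Q ≈ -27200 J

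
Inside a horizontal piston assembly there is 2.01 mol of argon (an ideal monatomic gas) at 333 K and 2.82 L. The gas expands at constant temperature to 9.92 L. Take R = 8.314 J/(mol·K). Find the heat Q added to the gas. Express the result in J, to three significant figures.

Isothermal ⇒ ΔU = 0, so Q = W = nRT ln(V₂/V₁).
Q = (2.01)(8.314)(333) ln(9.92/2.82) = 5565 × 1.258 = 7000 J.

Q ≈ 7000 J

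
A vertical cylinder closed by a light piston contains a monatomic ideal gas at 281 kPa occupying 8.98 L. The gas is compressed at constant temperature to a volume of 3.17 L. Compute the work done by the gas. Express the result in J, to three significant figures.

W ≈ -2630 J

Isothermal: W = nRT ln(V₂/V₁) = P₁V₁ ln(V₂/V₁).
P₁V₁ = (281 kPa)(8.98 L) = 2523 J.
W = 2523 × ln(3.17/8.98) = 2523 × -1.041
W_by_gas = -2628 J.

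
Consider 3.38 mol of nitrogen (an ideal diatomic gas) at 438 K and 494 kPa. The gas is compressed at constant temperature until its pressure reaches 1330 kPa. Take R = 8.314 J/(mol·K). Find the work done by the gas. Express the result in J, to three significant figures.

Isothermal process: W = nRT ln(V₂/V₁) = nRT ln(P₁/P₂).
W = (3.38)(8.314)(438) × ln(494/1330)
  = 12308 × ln(0.3714) = 12308 × -0.9904
W_by_gas = -12190 J.

W ≈ -12200 J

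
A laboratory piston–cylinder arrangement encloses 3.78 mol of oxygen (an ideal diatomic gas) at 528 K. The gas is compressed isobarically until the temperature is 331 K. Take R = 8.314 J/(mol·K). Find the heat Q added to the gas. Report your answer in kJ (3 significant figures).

Isobaric: W = nRΔT = (3.78)(8.314)(-197) = -6191 J.
ΔU = nCᵥΔT with Cᵥ = 5R/2: ΔU = (3.78)(20.79)(-197) = -15478 J.
Q = ΔU + W = -15478 − 6191 = -21669 J.

Q ≈ -21.7 kJ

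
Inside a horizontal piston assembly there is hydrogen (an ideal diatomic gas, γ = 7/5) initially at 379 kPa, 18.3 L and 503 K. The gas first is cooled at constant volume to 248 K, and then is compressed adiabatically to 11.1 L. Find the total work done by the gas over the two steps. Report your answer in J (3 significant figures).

W_total ≈ -1890 J

Step 1 (isochoric): W = 0 (constant volume).
After step 1: P = 186.9 kPa (V unchanged).
Step 2 (adiabatic): W = (P₁V₁ − P₂V₂)/(γ−1) = (3420 − 4177)/0.4 = -1893 J.
W_total = 0 − 1893 = -1893 J.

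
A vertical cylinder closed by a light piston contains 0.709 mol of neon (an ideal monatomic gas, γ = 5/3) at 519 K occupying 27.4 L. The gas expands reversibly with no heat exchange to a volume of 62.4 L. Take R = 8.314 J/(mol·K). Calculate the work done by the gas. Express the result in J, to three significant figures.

Adiabatic: TV^(γ−1) = const with γ = 5/3.
T₂ = T₁ (V₁/V₂)^(γ−1) = 519 × (27.4/62.4)^0.667 = 519 × 0.5777 = 299.8 K.
W_by = nCᵥ(T₁ − T₂) = (0.709)(12.47)(519 − 299.8) = 1938 J.

W ≈ 1940 J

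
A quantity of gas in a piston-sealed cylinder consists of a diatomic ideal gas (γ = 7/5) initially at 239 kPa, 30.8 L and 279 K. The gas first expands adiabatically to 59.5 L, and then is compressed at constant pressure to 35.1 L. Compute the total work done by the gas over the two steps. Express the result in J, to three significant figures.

Step 1 (adiabatic): W = (P₁V₁ − P₂V₂)/(γ−1) = (7361 − 5657)/0.4 = 4261 J.
After step 1: P = 95.07 kPa, V = 59.5 L, T = 214.4 K.
Step 2 (isobaric): W = PΔV = (95.07 kPa)(35.1 − 59.5 L) = -2320 J.
W_total = 4261 − 2320 = 1942 J.

W_total ≈ 1940 J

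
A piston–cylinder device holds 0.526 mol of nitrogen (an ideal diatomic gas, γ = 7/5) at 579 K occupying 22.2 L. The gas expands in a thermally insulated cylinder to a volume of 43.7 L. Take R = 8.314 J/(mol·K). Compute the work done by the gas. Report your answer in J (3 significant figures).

Adiabatic: TV^(γ−1) = const with γ = 7/5.
T₂ = T₁ (V₁/V₂)^(γ−1) = 579 × (22.2/43.7)^0.4 = 579 × 0.7627 = 441.6 K.
W_by = nCᵥ(T₁ − T₂) = (0.526)(20.79)(579 − 441.6) = 1502 J.

W ≈ 1500 J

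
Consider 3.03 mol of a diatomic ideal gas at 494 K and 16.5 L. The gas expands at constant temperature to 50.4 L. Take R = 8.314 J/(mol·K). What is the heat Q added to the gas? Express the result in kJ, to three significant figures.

Q ≈ 13.9 kJ

Isothermal ⇒ ΔU = 0, so Q = W = nRT ln(V₂/V₁).
Q = (3.03)(8.314)(494) ln(50.4/16.5) = 12445 × 1.117 = 13896 J.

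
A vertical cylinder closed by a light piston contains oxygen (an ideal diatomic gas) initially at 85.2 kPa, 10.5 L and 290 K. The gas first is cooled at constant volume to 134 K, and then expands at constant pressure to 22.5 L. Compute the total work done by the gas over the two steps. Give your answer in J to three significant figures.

Step 1 (isochoric): W = 0 (constant volume).
After step 1: P = 39.37 kPa (V unchanged).
Step 2 (isobaric): W = PΔV = (39.37 kPa)(22.5 − 10.5 L) = 472.4 J.
W_total = 0 + 472.4 = 472.4 J.

W_total ≈ 472 J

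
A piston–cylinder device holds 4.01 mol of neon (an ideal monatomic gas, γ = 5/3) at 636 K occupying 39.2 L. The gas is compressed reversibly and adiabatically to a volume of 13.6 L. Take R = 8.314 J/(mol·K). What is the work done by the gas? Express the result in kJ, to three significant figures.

W ≈ -32.6 kJ

Adiabatic: TV^(γ−1) = const with γ = 5/3.
T₂ = T₁ (V₁/V₂)^(γ−1) = 636 × (39.2/13.6)^0.667 = 636 × 2.025 = 1288 K.
W_by = nCᵥ(T₁ − T₂) = (4.01)(12.47)(636 − 1288) = -32612 J.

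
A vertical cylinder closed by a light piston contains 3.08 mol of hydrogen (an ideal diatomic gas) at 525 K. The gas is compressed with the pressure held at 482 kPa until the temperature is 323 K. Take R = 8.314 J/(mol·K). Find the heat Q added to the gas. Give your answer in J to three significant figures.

Q ≈ -18100 J

Isobaric: W = nRΔT = (3.08)(8.314)(-202) = -5173 J.
ΔU = nCᵥΔT with Cᵥ = 5R/2: ΔU = (3.08)(20.79)(-202) = -12932 J.
Q = ΔU + W = -12932 − 5173 = -18104 J.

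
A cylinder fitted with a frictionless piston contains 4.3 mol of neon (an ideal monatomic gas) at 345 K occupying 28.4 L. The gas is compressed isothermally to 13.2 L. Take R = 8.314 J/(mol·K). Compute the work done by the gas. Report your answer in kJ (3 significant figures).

Isothermal: W = nRT ln(V₂/V₁).
W = (4.3)(8.314)(345) × ln(13.2/28.4)
  = 12334 × -0.7662
W_by_gas = -9450 J.

W ≈ -9.45 kJ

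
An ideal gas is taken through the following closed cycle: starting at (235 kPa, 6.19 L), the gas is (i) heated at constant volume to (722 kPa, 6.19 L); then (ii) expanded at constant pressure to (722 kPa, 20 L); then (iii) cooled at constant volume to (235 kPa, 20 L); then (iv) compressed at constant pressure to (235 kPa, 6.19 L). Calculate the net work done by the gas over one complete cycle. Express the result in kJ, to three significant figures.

W_net ≈ 6.73 kJ

Constant-volume legs do no work.
W(ii) = (722)(20 − 6.19) = 9971 J; W(iv) = (235)(6.19 − 20) = -3245 J.
W_net = 9971 − 3245 = 6725 J (the clockwise enclosed area).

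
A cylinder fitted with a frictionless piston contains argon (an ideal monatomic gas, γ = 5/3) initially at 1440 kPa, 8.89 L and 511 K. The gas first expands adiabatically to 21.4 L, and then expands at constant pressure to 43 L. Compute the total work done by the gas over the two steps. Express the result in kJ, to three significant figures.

W_total ≈ 15.7 kJ

Step 1 (adiabatic): W = (P₁V₁ − P₂V₂)/(γ−1) = (12802 − 7127)/0.667 = 8512 J.
After step 1: P = 333 kPa, V = 21.4 L, T = 284.5 K.
Step 2 (isobaric): W = PΔV = (333 kPa)(43 − 21.4 L) = 7194 J.
W_total = 8512 + 7194 = 15705 J.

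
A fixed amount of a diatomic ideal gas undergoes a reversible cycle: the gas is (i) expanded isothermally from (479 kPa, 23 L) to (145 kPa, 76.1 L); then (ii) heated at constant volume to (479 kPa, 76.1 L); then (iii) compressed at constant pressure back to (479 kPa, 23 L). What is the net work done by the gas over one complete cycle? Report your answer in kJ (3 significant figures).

Leg (i): W = PᵢVᵢ ln(V_f/Vᵢ) = (11017) ln(76.1/23) = 13182 J.
Leg (ii): W = 0.
Leg (iii): W = PΔV = (479)(23 − 76.1) = -25435 J.
W_net = 13182 − 25435 = -12252 J.

W_net ≈ -12.3 kJ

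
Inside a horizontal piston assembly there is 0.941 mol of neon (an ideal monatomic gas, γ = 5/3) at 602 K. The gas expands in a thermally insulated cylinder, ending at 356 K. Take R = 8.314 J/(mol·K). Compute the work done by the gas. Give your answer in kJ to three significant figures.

W ≈ 2.89 kJ

Adiabatic ⇒ Q = 0, so W_by = −ΔU = nCᵥ(T₁ − T₂).
Cᵥ = 3R/2 = 12.47 J/(mol·K).
W = (0.941)(12.47)(602 − 356) = 2887 J.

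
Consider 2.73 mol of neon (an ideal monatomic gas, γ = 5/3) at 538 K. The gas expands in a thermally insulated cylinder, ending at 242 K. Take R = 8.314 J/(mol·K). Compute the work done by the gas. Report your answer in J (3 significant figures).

W ≈ 10100 J

Adiabatic ⇒ Q = 0, so W_by = −ΔU = nCᵥ(T₁ − T₂).
Cᵥ = 3R/2 = 12.47 J/(mol·K).
W = (2.73)(12.47)(538 − 242) = 10078 J.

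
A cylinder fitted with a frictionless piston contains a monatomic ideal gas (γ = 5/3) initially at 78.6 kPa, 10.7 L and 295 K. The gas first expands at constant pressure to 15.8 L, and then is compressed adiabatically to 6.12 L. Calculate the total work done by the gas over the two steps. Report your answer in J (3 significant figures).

W_total ≈ -1240 J

Step 1 (isobaric): W = PΔV = (78.6 kPa)(15.8 − 10.7 L) = 400.9 J.
After step 1: P = 78.6 kPa, V = 15.8 L, T = 435.6 K.
Step 2 (adiabatic): W = (P₁V₁ − P₂V₂)/(γ−1) = (1242 − 2337)/0.667 = -1643 J.
W_total = 400.9 − 1643 = -1242 J.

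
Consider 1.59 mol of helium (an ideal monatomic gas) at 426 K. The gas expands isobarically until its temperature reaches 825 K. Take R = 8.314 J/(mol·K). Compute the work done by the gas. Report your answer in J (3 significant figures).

Isobaric: W = P ΔV = nR ΔT.
W = (1.59)(8.314)(825 − 426) = 5274 J.

W ≈ 5270 J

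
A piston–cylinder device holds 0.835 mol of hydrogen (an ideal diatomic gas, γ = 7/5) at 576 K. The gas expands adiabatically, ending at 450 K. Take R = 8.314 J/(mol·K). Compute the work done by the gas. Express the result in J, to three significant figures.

W ≈ 2190 J

Adiabatic ⇒ Q = 0, so W_by = −ΔU = nCᵥ(T₁ − T₂).
Cᵥ = 5R/2 = 20.79 J/(mol·K).
W = (0.835)(20.79)(576 − 450) = 2187 J.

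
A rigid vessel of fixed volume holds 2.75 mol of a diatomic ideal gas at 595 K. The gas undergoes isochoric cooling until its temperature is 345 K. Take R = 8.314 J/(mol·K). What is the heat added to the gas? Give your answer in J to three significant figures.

Q ≈ -14300 J

Constant volume ⇒ W = 0, so Q = ΔU = nCᵥΔT with Cᵥ = 5R/2 = 20.79 J/(mol·K).
ΔU = (2.75)(20.79)(345 − 595) = -14290 J.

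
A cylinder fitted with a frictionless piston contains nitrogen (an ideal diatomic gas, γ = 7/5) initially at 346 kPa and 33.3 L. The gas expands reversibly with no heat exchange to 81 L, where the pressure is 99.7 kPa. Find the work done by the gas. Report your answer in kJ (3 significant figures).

Adiabatic: W = (P₁V₁ − P₂V₂)/(γ − 1) with γ = 7/5.
P₁V₁ = 11522 J, P₂V₂ = 8076 J.
W = (11522 − 8076) / 0.4 = 8615 J.

W ≈ 8.62 kJ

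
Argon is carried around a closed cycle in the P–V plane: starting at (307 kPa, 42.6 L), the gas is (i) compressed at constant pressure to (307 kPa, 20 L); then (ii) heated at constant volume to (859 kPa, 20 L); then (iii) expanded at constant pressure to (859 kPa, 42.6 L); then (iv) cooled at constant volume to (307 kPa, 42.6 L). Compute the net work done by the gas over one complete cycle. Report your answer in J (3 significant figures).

Constant-volume legs do no work.
W(i) = (307)(20 − 42.6) = -6938 J; W(iii) = (859)(42.6 − 20) = 19413 J.
W_net = -6938 + 19413 = 12475 J (the clockwise enclosed area).

W_net ≈ 12500 J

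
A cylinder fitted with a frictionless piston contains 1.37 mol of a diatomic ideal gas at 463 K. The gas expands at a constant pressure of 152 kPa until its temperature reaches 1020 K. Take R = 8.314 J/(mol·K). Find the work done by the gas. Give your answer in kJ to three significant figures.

W ≈ 6.34 kJ

Isobaric: W = P ΔV = nR ΔT.
W = (1.37)(8.314)(1020 − 463) = 6344 J.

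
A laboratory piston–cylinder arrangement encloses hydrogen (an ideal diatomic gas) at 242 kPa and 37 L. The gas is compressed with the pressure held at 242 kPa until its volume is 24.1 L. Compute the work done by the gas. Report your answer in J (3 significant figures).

W ≈ -3120 J

Isobaric: W = P ΔV.
W = (242 kPa)(24.1 − 37 L) = (242)(-12.9) = -3122 J.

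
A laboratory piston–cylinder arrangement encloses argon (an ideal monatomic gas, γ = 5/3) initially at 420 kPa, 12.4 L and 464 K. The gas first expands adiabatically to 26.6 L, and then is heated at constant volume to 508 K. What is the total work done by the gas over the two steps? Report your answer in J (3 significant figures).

W_total ≈ 3120 J

Step 1 (adiabatic): W = (P₁V₁ − P₂V₂)/(γ−1) = (5208 − 3131)/0.667 = 3115 J.
Step 2 (isochoric): W = 0 (constant volume).
W_total = 3115 + 0 = 3115 J.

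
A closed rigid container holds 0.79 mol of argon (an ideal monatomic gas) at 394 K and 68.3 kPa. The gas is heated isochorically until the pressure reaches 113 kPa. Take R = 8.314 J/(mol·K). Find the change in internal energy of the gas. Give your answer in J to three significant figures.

ΔU ≈ 2540 J

Constant volume ⇒ W = 0, so Q = ΔU = nCᵥΔT with Cᵥ = 3R/2 = 12.47 J/(mol·K).
At constant V, T₂/T₁ = P₂/P₁ ⇒ ΔT = T₁(P₂/P₁ − 1) = 394·(113/68.3 − 1) = 257.9 K.
ΔU = (0.79)(12.47)(257.9) = 2540 J.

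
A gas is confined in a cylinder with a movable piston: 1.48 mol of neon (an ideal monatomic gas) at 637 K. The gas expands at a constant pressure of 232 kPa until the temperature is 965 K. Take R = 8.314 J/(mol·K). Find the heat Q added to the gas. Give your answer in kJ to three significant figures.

Q ≈ 10.1 kJ

Isobaric: W = nRΔT = (1.48)(8.314)(328) = 4036 J.
ΔU = nCᵥΔT with Cᵥ = 3R/2: ΔU = (1.48)(12.47)(328) = 6054 J.
Q = ΔU + W = 6054 + 4036 = 10090 J.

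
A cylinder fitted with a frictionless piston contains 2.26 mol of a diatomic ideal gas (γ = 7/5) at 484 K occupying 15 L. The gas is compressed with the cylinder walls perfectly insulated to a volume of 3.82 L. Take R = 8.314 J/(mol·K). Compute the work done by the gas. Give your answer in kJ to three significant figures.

W ≈ -16.6 kJ

Adiabatic: TV^(γ−1) = const with γ = 7/5.
T₂ = T₁ (V₁/V₂)^(γ−1) = 484 × (15/3.82)^0.4 = 484 × 1.728 = 836.5 K.
W_by = nCᵥ(T₁ − T₂) = (2.26)(20.79)(484 − 836.5) = -16558 J.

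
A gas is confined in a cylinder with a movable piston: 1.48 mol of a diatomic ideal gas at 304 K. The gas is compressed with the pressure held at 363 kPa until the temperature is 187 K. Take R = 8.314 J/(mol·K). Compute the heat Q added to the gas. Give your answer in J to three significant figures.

Isobaric: W = nRΔT = (1.48)(8.314)(-117) = -1440 J.
ΔU = nCᵥΔT with Cᵥ = 5R/2: ΔU = (1.48)(20.79)(-117) = -3599 J.
Q = ΔU + W = -3599 − 1440 = -5039 J.

Q ≈ -5040 J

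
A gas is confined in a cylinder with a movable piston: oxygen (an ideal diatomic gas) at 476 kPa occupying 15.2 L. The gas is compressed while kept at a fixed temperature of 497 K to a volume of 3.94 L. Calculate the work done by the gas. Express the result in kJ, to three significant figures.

W ≈ -9.77 kJ

Isothermal: W = nRT ln(V₂/V₁) = P₁V₁ ln(V₂/V₁).
P₁V₁ = (476 kPa)(15.2 L) = 7235 J.
W = 7235 × ln(3.94/15.2) = 7235 × -1.35
W_by_gas = -9768 J.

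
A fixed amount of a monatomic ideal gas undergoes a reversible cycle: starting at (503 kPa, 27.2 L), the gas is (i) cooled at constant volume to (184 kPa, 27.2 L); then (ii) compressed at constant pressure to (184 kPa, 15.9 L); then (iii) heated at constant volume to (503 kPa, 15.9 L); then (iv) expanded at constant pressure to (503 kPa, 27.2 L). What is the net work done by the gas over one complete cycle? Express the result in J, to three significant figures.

Constant-volume legs do no work.
W(ii) = (184)(15.9 − 27.2) = -2079 J; W(iv) = (503)(27.2 − 15.9) = 5684 J.
W_net = -2079 + 5684 = 3605 J (the clockwise enclosed area).

W_net ≈ 3600 J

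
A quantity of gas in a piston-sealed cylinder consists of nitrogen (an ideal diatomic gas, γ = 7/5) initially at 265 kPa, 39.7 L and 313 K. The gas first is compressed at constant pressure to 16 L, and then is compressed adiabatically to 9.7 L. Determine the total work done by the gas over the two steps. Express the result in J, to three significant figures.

W_total ≈ -8630 J

Step 1 (isobaric): W = PΔV = (265 kPa)(16 − 39.7 L) = -6281 J.
After step 1: P = 265 kPa, V = 16 L, T = 126.1 K.
Step 2 (adiabatic): W = (P₁V₁ − P₂V₂)/(γ−1) = (4240 − 5180)/0.4 = -2349 J.
W_total = -6281 − 2349 = -8630 J.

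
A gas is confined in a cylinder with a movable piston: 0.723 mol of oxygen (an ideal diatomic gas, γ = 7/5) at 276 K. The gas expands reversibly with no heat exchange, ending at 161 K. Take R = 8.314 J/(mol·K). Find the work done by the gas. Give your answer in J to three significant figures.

W ≈ 1730 J

Adiabatic ⇒ Q = 0, so W_by = −ΔU = nCᵥ(T₁ − T₂).
Cᵥ = 5R/2 = 20.79 J/(mol·K).
W = (0.723)(20.79)(276 − 161) = 1728 J.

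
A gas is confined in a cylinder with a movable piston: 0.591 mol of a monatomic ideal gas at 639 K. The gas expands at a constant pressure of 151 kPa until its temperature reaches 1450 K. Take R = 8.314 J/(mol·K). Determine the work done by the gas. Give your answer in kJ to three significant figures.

Isobaric: W = P ΔV = nR ΔT.
W = (0.591)(8.314)(1450 − 639) = 3985 J.

W ≈ 3.98 kJ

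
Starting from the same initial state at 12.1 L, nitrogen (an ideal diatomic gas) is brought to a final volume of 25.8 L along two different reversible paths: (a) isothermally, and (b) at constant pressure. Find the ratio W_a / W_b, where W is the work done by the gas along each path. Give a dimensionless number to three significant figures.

W_a / W_b ≈ 0.669

Path (a) isothermal: W = P₁V₁ ln(V₂/V₁) → W_a/(P₁V₁) = 0.7572.
Path (b) isobaric: W = P₁(V₂ − V₁) → W_b/(P₁V₁) = 1.132.
W_a / W_b = 0.7572 / 1.132 = 0.6687.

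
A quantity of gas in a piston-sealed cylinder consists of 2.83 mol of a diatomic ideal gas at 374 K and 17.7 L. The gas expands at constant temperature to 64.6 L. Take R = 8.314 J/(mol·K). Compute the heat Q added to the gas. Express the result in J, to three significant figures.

Q ≈ 11400 J

Isothermal ⇒ ΔU = 0, so Q = W = nRT ln(V₂/V₁).
Q = (2.83)(8.314)(374) ln(64.6/17.7) = 8800 × 1.295 = 11393 J.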